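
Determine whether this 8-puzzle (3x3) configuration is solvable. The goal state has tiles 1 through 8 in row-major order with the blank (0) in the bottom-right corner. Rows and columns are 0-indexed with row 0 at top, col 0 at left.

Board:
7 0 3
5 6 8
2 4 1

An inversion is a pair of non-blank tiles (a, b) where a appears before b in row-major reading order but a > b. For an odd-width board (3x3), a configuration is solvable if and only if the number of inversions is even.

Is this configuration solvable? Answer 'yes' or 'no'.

Inversions (pairs i<j in row-major order where tile[i] > tile[j] > 0): 19
19 is odd, so the puzzle is not solvable.

Answer: no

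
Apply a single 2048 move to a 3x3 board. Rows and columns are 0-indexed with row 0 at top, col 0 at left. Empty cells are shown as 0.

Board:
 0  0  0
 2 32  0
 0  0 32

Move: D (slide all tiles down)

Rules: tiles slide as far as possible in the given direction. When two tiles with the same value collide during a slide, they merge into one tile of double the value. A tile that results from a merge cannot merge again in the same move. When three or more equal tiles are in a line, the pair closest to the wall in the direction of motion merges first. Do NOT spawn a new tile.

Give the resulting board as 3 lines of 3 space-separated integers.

Answer:  0  0  0
 0  0  0
 2 32 32

Derivation:
Slide down:
col 0: [0, 2, 0] -> [0, 0, 2]
col 1: [0, 32, 0] -> [0, 0, 32]
col 2: [0, 0, 32] -> [0, 0, 32]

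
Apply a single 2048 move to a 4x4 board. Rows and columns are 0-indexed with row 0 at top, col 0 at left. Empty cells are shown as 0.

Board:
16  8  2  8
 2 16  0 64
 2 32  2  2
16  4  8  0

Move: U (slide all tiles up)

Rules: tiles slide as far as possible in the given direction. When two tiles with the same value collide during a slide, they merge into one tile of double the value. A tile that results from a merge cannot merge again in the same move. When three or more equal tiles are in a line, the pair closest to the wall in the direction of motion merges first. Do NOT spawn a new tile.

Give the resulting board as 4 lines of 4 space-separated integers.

Answer: 16  8  4  8
 4 16  8 64
16 32  0  2
 0  4  0  0

Derivation:
Slide up:
col 0: [16, 2, 2, 16] -> [16, 4, 16, 0]
col 1: [8, 16, 32, 4] -> [8, 16, 32, 4]
col 2: [2, 0, 2, 8] -> [4, 8, 0, 0]
col 3: [8, 64, 2, 0] -> [8, 64, 2, 0]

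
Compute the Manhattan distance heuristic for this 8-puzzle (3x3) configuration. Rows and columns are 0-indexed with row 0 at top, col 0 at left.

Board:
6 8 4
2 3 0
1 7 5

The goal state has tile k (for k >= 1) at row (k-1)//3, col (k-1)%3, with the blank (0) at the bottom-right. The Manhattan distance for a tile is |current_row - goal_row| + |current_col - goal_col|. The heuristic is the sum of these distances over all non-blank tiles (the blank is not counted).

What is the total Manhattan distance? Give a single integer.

Tile 6: at (0,0), goal (1,2), distance |0-1|+|0-2| = 3
Tile 8: at (0,1), goal (2,1), distance |0-2|+|1-1| = 2
Tile 4: at (0,2), goal (1,0), distance |0-1|+|2-0| = 3
Tile 2: at (1,0), goal (0,1), distance |1-0|+|0-1| = 2
Tile 3: at (1,1), goal (0,2), distance |1-0|+|1-2| = 2
Tile 1: at (2,0), goal (0,0), distance |2-0|+|0-0| = 2
Tile 7: at (2,1), goal (2,0), distance |2-2|+|1-0| = 1
Tile 5: at (2,2), goal (1,1), distance |2-1|+|2-1| = 2
Sum: 3 + 2 + 3 + 2 + 2 + 2 + 1 + 2 = 17

Answer: 17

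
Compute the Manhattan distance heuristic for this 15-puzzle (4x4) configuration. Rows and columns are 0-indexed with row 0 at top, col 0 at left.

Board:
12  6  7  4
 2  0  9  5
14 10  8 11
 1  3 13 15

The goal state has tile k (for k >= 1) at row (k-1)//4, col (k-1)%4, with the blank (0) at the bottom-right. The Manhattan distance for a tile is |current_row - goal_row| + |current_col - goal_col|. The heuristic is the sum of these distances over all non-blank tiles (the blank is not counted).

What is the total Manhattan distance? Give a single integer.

Answer: 30

Derivation:
Tile 12: (0,0)->(2,3) = 5
Tile 6: (0,1)->(1,1) = 1
Tile 7: (0,2)->(1,2) = 1
Tile 4: (0,3)->(0,3) = 0
Tile 2: (1,0)->(0,1) = 2
Tile 9: (1,2)->(2,0) = 3
Tile 5: (1,3)->(1,0) = 3
Tile 14: (2,0)->(3,1) = 2
Tile 10: (2,1)->(2,1) = 0
Tile 8: (2,2)->(1,3) = 2
Tile 11: (2,3)->(2,2) = 1
Tile 1: (3,0)->(0,0) = 3
Tile 3: (3,1)->(0,2) = 4
Tile 13: (3,2)->(3,0) = 2
Tile 15: (3,3)->(3,2) = 1
Sum: 5 + 1 + 1 + 0 + 2 + 3 + 3 + 2 + 0 + 2 + 1 + 3 + 4 + 2 + 1 = 30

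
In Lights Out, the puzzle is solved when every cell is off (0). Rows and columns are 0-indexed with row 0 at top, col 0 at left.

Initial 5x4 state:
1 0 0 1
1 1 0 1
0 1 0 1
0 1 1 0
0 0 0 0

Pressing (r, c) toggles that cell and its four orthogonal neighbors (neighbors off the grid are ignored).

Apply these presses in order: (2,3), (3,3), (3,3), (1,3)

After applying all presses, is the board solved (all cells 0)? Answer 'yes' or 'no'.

Answer: no

Derivation:
After press 1 at (2,3):
1 0 0 1
1 1 0 0
0 1 1 0
0 1 1 1
0 0 0 0

After press 2 at (3,3):
1 0 0 1
1 1 0 0
0 1 1 1
0 1 0 0
0 0 0 1

After press 3 at (3,3):
1 0 0 1
1 1 0 0
0 1 1 0
0 1 1 1
0 0 0 0

After press 4 at (1,3):
1 0 0 0
1 1 1 1
0 1 1 1
0 1 1 1
0 0 0 0

Lights still on: 11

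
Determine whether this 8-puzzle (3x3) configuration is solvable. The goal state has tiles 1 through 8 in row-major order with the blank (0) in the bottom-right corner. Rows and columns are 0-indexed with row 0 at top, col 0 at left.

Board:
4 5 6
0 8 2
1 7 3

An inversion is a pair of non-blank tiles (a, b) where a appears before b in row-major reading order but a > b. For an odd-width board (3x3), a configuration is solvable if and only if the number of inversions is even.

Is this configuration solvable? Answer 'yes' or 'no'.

Inversions (pairs i<j in row-major order where tile[i] > tile[j] > 0): 15
15 is odd, so the puzzle is not solvable.

Answer: no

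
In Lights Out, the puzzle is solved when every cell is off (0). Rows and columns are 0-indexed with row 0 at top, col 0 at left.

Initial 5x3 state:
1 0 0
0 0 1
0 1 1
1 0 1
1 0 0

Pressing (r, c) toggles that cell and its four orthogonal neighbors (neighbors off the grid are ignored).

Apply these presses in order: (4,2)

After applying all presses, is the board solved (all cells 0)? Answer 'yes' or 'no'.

After press 1 at (4,2):
1 0 0
0 0 1
0 1 1
1 0 0
1 1 1

Lights still on: 8

Answer: no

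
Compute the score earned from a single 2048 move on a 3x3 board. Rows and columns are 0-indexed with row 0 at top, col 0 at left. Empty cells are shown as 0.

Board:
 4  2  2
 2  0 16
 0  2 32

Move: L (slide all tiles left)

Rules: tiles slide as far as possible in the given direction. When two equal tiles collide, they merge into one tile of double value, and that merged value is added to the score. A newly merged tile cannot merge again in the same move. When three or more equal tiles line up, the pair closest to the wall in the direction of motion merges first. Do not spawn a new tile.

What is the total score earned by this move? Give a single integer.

Slide left:
row 0: [4, 2, 2] -> [4, 4, 0]  score +4 (running 4)
row 1: [2, 0, 16] -> [2, 16, 0]  score +0 (running 4)
row 2: [0, 2, 32] -> [2, 32, 0]  score +0 (running 4)
Board after move:
 4  4  0
 2 16  0
 2 32  0

Answer: 4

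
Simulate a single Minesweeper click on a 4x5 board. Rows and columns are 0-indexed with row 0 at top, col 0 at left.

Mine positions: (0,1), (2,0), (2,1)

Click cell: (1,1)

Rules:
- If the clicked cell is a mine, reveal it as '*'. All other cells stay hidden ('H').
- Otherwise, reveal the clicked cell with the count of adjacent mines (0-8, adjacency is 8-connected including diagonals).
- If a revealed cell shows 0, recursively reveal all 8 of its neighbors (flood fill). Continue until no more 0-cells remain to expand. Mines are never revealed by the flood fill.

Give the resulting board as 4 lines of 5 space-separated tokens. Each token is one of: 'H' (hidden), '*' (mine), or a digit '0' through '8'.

H H H H H
H 3 H H H
H H H H H
H H H H H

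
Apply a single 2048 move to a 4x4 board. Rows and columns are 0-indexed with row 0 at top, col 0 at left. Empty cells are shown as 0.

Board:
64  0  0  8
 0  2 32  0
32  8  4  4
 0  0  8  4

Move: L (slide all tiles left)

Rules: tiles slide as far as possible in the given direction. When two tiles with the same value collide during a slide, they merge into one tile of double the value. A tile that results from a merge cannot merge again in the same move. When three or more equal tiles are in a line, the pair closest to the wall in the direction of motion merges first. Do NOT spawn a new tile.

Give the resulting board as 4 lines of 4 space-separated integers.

Slide left:
row 0: [64, 0, 0, 8] -> [64, 8, 0, 0]
row 1: [0, 2, 32, 0] -> [2, 32, 0, 0]
row 2: [32, 8, 4, 4] -> [32, 8, 8, 0]
row 3: [0, 0, 8, 4] -> [8, 4, 0, 0]

Answer: 64  8  0  0
 2 32  0  0
32  8  8  0
 8  4  0  0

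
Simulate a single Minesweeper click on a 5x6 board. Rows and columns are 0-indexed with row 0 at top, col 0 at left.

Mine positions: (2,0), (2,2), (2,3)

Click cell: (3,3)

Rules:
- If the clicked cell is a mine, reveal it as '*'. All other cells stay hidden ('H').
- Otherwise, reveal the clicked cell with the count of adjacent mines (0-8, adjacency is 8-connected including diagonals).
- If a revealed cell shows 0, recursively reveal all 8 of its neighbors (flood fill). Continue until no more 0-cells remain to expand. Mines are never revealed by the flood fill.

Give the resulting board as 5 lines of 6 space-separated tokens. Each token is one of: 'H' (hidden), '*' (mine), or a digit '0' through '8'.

H H H H H H
H H H H H H
H H H H H H
H H H 2 H H
H H H H H H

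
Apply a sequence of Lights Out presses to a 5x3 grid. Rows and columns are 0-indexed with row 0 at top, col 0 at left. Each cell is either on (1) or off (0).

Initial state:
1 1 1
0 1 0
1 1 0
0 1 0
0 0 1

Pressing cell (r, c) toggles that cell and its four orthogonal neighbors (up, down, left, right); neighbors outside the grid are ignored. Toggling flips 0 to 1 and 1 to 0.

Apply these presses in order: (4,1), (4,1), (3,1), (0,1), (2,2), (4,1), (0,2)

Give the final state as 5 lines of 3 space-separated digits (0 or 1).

After press 1 at (4,1):
1 1 1
0 1 0
1 1 0
0 0 0
1 1 0

After press 2 at (4,1):
1 1 1
0 1 0
1 1 0
0 1 0
0 0 1

After press 3 at (3,1):
1 1 1
0 1 0
1 0 0
1 0 1
0 1 1

After press 4 at (0,1):
0 0 0
0 0 0
1 0 0
1 0 1
0 1 1

After press 5 at (2,2):
0 0 0
0 0 1
1 1 1
1 0 0
0 1 1

After press 6 at (4,1):
0 0 0
0 0 1
1 1 1
1 1 0
1 0 0

After press 7 at (0,2):
0 1 1
0 0 0
1 1 1
1 1 0
1 0 0

Answer: 0 1 1
0 0 0
1 1 1
1 1 0
1 0 0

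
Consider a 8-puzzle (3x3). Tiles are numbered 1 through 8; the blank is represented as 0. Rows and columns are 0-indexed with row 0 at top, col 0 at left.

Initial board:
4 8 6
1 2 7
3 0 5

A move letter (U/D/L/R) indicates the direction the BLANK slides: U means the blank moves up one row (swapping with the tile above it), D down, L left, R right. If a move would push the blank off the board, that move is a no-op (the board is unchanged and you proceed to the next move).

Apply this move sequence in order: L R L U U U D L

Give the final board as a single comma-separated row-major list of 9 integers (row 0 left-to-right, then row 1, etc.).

Answer: 4, 8, 6, 0, 2, 7, 1, 3, 5

Derivation:
After move 1 (L):
4 8 6
1 2 7
0 3 5

After move 2 (R):
4 8 6
1 2 7
3 0 5

After move 3 (L):
4 8 6
1 2 7
0 3 5

After move 4 (U):
4 8 6
0 2 7
1 3 5

After move 5 (U):
0 8 6
4 2 7
1 3 5

After move 6 (U):
0 8 6
4 2 7
1 3 5

After move 7 (D):
4 8 6
0 2 7
1 3 5

After move 8 (L):
4 8 6
0 2 7
1 3 5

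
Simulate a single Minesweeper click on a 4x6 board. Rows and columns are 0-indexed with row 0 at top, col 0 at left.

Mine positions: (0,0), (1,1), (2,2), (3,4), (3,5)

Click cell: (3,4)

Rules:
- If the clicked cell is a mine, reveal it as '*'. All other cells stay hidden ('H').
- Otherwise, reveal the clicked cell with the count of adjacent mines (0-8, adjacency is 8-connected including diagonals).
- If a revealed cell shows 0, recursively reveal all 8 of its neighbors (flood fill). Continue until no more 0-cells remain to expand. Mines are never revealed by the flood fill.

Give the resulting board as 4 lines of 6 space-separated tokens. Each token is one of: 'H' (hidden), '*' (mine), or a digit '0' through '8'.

H H H H H H
H H H H H H
H H H H H H
H H H H * H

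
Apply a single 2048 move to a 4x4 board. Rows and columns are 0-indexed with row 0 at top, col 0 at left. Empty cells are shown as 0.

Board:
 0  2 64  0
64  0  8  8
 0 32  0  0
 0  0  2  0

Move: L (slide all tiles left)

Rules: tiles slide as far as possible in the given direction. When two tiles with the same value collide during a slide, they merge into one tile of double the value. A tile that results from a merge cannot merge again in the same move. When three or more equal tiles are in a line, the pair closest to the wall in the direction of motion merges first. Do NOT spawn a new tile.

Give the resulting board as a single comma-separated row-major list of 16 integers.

Answer: 2, 64, 0, 0, 64, 16, 0, 0, 32, 0, 0, 0, 2, 0, 0, 0

Derivation:
Slide left:
row 0: [0, 2, 64, 0] -> [2, 64, 0, 0]
row 1: [64, 0, 8, 8] -> [64, 16, 0, 0]
row 2: [0, 32, 0, 0] -> [32, 0, 0, 0]
row 3: [0, 0, 2, 0] -> [2, 0, 0, 0]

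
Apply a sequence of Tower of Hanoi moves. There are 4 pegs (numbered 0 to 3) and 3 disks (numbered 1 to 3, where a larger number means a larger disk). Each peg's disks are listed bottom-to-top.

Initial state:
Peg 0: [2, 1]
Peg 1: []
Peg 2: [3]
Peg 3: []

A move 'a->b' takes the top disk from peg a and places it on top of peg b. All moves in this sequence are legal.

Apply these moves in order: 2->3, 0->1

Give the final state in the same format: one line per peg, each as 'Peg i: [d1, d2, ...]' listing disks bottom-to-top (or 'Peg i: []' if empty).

Answer: Peg 0: [2]
Peg 1: [1]
Peg 2: []
Peg 3: [3]

Derivation:
After move 1 (2->3):
Peg 0: [2, 1]
Peg 1: []
Peg 2: []
Peg 3: [3]

After move 2 (0->1):
Peg 0: [2]
Peg 1: [1]
Peg 2: []
Peg 3: [3]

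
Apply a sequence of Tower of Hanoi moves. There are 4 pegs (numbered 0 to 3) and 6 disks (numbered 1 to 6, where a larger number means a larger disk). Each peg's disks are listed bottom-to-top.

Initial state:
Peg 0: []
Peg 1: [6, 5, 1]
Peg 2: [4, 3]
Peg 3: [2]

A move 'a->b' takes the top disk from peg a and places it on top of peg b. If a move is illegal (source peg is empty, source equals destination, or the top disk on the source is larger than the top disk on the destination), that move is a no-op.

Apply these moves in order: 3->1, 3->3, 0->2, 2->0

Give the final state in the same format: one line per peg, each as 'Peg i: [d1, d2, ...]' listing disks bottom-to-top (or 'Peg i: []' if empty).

After move 1 (3->1):
Peg 0: []
Peg 1: [6, 5, 1]
Peg 2: [4, 3]
Peg 3: [2]

After move 2 (3->3):
Peg 0: []
Peg 1: [6, 5, 1]
Peg 2: [4, 3]
Peg 3: [2]

After move 3 (0->2):
Peg 0: []
Peg 1: [6, 5, 1]
Peg 2: [4, 3]
Peg 3: [2]

After move 4 (2->0):
Peg 0: [3]
Peg 1: [6, 5, 1]
Peg 2: [4]
Peg 3: [2]

Answer: Peg 0: [3]
Peg 1: [6, 5, 1]
Peg 2: [4]
Peg 3: [2]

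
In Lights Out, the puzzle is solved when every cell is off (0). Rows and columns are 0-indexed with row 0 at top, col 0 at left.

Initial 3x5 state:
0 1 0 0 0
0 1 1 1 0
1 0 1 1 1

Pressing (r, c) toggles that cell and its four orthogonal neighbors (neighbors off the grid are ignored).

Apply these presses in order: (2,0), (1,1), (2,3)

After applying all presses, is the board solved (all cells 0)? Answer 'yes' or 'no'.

After press 1 at (2,0):
0 1 0 0 0
1 1 1 1 0
0 1 1 1 1

After press 2 at (1,1):
0 0 0 0 0
0 0 0 1 0
0 0 1 1 1

After press 3 at (2,3):
0 0 0 0 0
0 0 0 0 0
0 0 0 0 0

Lights still on: 0

Answer: yes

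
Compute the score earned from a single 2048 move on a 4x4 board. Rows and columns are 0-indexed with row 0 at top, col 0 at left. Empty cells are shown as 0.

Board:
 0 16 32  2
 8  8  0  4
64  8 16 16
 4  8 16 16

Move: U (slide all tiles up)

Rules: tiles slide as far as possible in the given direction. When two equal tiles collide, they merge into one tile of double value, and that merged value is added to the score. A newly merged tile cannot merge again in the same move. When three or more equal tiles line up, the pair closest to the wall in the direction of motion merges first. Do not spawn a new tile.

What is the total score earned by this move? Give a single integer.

Slide up:
col 0: [0, 8, 64, 4] -> [8, 64, 4, 0]  score +0 (running 0)
col 1: [16, 8, 8, 8] -> [16, 16, 8, 0]  score +16 (running 16)
col 2: [32, 0, 16, 16] -> [32, 32, 0, 0]  score +32 (running 48)
col 3: [2, 4, 16, 16] -> [2, 4, 32, 0]  score +32 (running 80)
Board after move:
 8 16 32  2
64 16 32  4
 4  8  0 32
 0  0  0  0

Answer: 80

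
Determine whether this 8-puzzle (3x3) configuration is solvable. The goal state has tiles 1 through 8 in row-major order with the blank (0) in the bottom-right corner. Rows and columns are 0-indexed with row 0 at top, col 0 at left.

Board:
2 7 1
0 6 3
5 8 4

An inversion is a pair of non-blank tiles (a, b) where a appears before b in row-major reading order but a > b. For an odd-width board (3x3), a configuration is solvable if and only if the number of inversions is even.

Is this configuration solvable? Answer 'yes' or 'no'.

Answer: no

Derivation:
Inversions (pairs i<j in row-major order where tile[i] > tile[j] > 0): 11
11 is odd, so the puzzle is not solvable.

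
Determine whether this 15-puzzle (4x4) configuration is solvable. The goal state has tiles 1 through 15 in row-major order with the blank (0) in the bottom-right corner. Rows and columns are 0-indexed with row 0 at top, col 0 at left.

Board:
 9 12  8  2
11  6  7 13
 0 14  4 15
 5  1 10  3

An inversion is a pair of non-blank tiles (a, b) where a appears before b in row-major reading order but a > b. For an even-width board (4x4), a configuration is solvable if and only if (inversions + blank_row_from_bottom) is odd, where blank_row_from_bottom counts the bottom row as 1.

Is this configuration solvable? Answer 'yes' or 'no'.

Inversions: 60
Blank is in row 2 (0-indexed from top), which is row 2 counting from the bottom (bottom = 1).
60 + 2 = 62, which is even, so the puzzle is not solvable.

Answer: no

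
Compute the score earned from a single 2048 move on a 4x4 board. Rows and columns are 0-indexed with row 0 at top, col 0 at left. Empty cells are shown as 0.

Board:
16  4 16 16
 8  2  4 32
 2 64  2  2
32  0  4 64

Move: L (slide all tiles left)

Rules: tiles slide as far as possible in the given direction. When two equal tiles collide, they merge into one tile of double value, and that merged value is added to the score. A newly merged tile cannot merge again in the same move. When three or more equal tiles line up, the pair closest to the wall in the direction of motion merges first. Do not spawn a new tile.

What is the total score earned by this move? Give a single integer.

Slide left:
row 0: [16, 4, 16, 16] -> [16, 4, 32, 0]  score +32 (running 32)
row 1: [8, 2, 4, 32] -> [8, 2, 4, 32]  score +0 (running 32)
row 2: [2, 64, 2, 2] -> [2, 64, 4, 0]  score +4 (running 36)
row 3: [32, 0, 4, 64] -> [32, 4, 64, 0]  score +0 (running 36)
Board after move:
16  4 32  0
 8  2  4 32
 2 64  4  0
32  4 64  0

Answer: 36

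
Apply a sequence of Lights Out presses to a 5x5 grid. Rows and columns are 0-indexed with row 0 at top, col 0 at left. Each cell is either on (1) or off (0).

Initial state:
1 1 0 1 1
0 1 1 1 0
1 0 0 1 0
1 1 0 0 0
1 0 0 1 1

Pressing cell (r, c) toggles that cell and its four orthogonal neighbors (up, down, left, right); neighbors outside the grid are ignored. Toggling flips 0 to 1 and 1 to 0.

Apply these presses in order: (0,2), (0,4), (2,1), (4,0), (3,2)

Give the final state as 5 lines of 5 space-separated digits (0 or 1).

After press 1 at (0,2):
1 0 1 0 1
0 1 0 1 0
1 0 0 1 0
1 1 0 0 0
1 0 0 1 1

After press 2 at (0,4):
1 0 1 1 0
0 1 0 1 1
1 0 0 1 0
1 1 0 0 0
1 0 0 1 1

After press 3 at (2,1):
1 0 1 1 0
0 0 0 1 1
0 1 1 1 0
1 0 0 0 0
1 0 0 1 1

After press 4 at (4,0):
1 0 1 1 0
0 0 0 1 1
0 1 1 1 0
0 0 0 0 0
0 1 0 1 1

After press 5 at (3,2):
1 0 1 1 0
0 0 0 1 1
0 1 0 1 0
0 1 1 1 0
0 1 1 1 1

Answer: 1 0 1 1 0
0 0 0 1 1
0 1 0 1 0
0 1 1 1 0
0 1 1 1 1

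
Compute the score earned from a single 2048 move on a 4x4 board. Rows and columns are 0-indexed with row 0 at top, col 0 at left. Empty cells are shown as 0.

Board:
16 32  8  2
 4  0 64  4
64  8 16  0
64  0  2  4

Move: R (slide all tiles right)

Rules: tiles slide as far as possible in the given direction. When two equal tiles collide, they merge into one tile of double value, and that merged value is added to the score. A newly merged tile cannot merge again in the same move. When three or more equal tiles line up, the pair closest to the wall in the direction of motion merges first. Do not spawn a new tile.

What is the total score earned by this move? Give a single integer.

Slide right:
row 0: [16, 32, 8, 2] -> [16, 32, 8, 2]  score +0 (running 0)
row 1: [4, 0, 64, 4] -> [0, 4, 64, 4]  score +0 (running 0)
row 2: [64, 8, 16, 0] -> [0, 64, 8, 16]  score +0 (running 0)
row 3: [64, 0, 2, 4] -> [0, 64, 2, 4]  score +0 (running 0)
Board after move:
16 32  8  2
 0  4 64  4
 0 64  8 16
 0 64  2  4

Answer: 0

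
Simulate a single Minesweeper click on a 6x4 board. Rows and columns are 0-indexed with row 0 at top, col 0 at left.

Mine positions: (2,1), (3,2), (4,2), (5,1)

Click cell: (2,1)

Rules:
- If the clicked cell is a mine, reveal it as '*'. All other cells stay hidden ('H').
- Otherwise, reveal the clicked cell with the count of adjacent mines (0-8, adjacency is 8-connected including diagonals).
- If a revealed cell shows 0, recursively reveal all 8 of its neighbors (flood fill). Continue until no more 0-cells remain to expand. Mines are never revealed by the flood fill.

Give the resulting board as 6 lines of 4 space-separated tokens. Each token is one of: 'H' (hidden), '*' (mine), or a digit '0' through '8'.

H H H H
H H H H
H * H H
H H H H
H H H H
H H H H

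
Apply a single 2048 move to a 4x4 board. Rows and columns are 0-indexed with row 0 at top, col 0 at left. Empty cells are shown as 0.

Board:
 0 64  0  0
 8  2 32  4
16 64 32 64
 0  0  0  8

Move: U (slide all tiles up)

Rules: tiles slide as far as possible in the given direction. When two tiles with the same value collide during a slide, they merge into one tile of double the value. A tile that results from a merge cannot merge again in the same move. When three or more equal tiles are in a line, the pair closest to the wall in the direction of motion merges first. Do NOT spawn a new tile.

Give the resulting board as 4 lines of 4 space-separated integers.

Slide up:
col 0: [0, 8, 16, 0] -> [8, 16, 0, 0]
col 1: [64, 2, 64, 0] -> [64, 2, 64, 0]
col 2: [0, 32, 32, 0] -> [64, 0, 0, 0]
col 3: [0, 4, 64, 8] -> [4, 64, 8, 0]

Answer:  8 64 64  4
16  2  0 64
 0 64  0  8
 0  0  0  0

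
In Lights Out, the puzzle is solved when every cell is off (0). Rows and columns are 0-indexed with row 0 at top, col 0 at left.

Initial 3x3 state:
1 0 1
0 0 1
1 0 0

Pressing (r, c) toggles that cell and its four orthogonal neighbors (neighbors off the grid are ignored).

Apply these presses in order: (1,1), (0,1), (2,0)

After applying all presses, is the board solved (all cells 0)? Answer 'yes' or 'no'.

After press 1 at (1,1):
1 1 1
1 1 0
1 1 0

After press 2 at (0,1):
0 0 0
1 0 0
1 1 0

After press 3 at (2,0):
0 0 0
0 0 0
0 0 0

Lights still on: 0

Answer: yes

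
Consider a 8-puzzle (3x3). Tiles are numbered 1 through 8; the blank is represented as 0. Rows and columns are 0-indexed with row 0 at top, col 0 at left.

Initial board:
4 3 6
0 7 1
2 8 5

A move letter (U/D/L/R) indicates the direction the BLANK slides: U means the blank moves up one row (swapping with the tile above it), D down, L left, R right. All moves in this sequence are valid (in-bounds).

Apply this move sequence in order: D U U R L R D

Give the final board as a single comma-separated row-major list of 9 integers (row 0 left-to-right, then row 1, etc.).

Answer: 3, 7, 6, 4, 0, 1, 2, 8, 5

Derivation:
After move 1 (D):
4 3 6
2 7 1
0 8 5

After move 2 (U):
4 3 6
0 7 1
2 8 5

After move 3 (U):
0 3 6
4 7 1
2 8 5

After move 4 (R):
3 0 6
4 7 1
2 8 5

After move 5 (L):
0 3 6
4 7 1
2 8 5

After move 6 (R):
3 0 6
4 7 1
2 8 5

After move 7 (D):
3 7 6
4 0 1
2 8 5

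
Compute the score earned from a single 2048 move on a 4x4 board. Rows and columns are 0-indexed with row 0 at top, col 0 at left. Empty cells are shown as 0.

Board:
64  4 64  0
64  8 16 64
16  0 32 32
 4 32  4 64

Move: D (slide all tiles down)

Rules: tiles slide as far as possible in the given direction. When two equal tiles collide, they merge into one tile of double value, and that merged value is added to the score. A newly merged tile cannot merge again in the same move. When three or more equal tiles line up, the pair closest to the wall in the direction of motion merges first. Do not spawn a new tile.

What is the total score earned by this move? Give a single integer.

Answer: 128

Derivation:
Slide down:
col 0: [64, 64, 16, 4] -> [0, 128, 16, 4]  score +128 (running 128)
col 1: [4, 8, 0, 32] -> [0, 4, 8, 32]  score +0 (running 128)
col 2: [64, 16, 32, 4] -> [64, 16, 32, 4]  score +0 (running 128)
col 3: [0, 64, 32, 64] -> [0, 64, 32, 64]  score +0 (running 128)
Board after move:
  0   0  64   0
128   4  16  64
 16   8  32  32
  4  32   4  64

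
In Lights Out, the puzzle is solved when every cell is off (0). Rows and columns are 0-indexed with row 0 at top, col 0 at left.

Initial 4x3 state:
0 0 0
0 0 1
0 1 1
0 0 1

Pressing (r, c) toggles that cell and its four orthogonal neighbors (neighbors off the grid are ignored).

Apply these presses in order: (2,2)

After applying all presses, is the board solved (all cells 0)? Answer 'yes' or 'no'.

After press 1 at (2,2):
0 0 0
0 0 0
0 0 0
0 0 0

Lights still on: 0

Answer: yes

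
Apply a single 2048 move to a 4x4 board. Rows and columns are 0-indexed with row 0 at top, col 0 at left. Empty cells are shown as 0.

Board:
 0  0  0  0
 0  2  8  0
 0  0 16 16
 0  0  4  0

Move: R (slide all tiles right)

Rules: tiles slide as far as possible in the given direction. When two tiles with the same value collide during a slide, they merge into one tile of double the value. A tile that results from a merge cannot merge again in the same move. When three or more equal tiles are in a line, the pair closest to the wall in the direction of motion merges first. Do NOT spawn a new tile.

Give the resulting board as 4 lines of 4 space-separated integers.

Slide right:
row 0: [0, 0, 0, 0] -> [0, 0, 0, 0]
row 1: [0, 2, 8, 0] -> [0, 0, 2, 8]
row 2: [0, 0, 16, 16] -> [0, 0, 0, 32]
row 3: [0, 0, 4, 0] -> [0, 0, 0, 4]

Answer:  0  0  0  0
 0  0  2  8
 0  0  0 32
 0  0  0  4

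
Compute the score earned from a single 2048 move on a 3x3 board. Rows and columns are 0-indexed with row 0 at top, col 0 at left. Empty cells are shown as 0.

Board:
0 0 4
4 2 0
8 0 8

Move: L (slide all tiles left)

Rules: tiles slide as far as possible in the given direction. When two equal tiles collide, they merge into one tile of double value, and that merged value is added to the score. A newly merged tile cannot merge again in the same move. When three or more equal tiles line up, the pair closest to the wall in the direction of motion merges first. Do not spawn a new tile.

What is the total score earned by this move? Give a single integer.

Slide left:
row 0: [0, 0, 4] -> [4, 0, 0]  score +0 (running 0)
row 1: [4, 2, 0] -> [4, 2, 0]  score +0 (running 0)
row 2: [8, 0, 8] -> [16, 0, 0]  score +16 (running 16)
Board after move:
 4  0  0
 4  2  0
16  0  0

Answer: 16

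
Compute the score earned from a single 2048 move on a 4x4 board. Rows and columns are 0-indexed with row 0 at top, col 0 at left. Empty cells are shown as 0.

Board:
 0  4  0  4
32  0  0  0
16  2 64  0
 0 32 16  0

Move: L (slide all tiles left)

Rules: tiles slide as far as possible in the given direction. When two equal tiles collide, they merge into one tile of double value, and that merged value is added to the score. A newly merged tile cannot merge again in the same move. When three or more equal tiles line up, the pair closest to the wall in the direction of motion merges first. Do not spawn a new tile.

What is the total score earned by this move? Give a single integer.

Slide left:
row 0: [0, 4, 0, 4] -> [8, 0, 0, 0]  score +8 (running 8)
row 1: [32, 0, 0, 0] -> [32, 0, 0, 0]  score +0 (running 8)
row 2: [16, 2, 64, 0] -> [16, 2, 64, 0]  score +0 (running 8)
row 3: [0, 32, 16, 0] -> [32, 16, 0, 0]  score +0 (running 8)
Board after move:
 8  0  0  0
32  0  0  0
16  2 64  0
32 16  0  0

Answer: 8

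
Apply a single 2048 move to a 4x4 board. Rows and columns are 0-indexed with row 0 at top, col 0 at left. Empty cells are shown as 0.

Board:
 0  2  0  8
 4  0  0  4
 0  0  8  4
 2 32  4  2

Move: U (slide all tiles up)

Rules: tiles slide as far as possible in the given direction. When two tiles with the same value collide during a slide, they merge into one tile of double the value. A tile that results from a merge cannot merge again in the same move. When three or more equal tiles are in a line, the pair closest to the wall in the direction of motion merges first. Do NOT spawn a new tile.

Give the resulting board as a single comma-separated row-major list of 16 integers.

Answer: 4, 2, 8, 8, 2, 32, 4, 8, 0, 0, 0, 2, 0, 0, 0, 0

Derivation:
Slide up:
col 0: [0, 4, 0, 2] -> [4, 2, 0, 0]
col 1: [2, 0, 0, 32] -> [2, 32, 0, 0]
col 2: [0, 0, 8, 4] -> [8, 4, 0, 0]
col 3: [8, 4, 4, 2] -> [8, 8, 2, 0]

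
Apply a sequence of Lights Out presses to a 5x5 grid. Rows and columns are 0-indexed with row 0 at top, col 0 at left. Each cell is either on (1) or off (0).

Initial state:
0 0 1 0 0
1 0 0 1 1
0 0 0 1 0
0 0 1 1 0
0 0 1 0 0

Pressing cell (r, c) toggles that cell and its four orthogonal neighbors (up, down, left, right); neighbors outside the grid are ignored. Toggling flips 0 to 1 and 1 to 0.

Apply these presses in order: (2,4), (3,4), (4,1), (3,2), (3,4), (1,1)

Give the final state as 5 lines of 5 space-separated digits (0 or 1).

Answer: 0 1 1 0 0
0 1 1 1 0
0 1 1 0 1
0 0 0 0 1
1 1 1 0 0

Derivation:
After press 1 at (2,4):
0 0 1 0 0
1 0 0 1 0
0 0 0 0 1
0 0 1 1 1
0 0 1 0 0

After press 2 at (3,4):
0 0 1 0 0
1 0 0 1 0
0 0 0 0 0
0 0 1 0 0
0 0 1 0 1

After press 3 at (4,1):
0 0 1 0 0
1 0 0 1 0
0 0 0 0 0
0 1 1 0 0
1 1 0 0 1

After press 4 at (3,2):
0 0 1 0 0
1 0 0 1 0
0 0 1 0 0
0 0 0 1 0
1 1 1 0 1

After press 5 at (3,4):
0 0 1 0 0
1 0 0 1 0
0 0 1 0 1
0 0 0 0 1
1 1 1 0 0

After press 6 at (1,1):
0 1 1 0 0
0 1 1 1 0
0 1 1 0 1
0 0 0 0 1
1 1 1 0 0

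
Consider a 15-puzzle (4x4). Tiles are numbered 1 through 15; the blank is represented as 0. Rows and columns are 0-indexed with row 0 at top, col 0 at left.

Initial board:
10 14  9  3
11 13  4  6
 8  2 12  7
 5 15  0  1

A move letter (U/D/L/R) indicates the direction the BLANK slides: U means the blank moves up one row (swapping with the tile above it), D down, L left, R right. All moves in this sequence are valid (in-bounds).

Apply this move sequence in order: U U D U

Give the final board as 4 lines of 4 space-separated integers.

Answer: 10 14  9  3
11 13  0  6
 8  2  4  7
 5 15 12  1

Derivation:
After move 1 (U):
10 14  9  3
11 13  4  6
 8  2  0  7
 5 15 12  1

After move 2 (U):
10 14  9  3
11 13  0  6
 8  2  4  7
 5 15 12  1

After move 3 (D):
10 14  9  3
11 13  4  6
 8  2  0  7
 5 15 12  1

After move 4 (U):
10 14  9  3
11 13  0  6
 8  2  4  7
 5 15 12  1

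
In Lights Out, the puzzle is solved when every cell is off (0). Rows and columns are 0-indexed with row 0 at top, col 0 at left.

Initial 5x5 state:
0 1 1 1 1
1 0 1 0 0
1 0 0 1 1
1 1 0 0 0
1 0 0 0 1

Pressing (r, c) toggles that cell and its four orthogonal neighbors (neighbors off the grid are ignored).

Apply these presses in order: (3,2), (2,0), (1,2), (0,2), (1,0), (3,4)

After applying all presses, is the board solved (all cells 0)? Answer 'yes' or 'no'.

Answer: no

Derivation:
After press 1 at (3,2):
0 1 1 1 1
1 0 1 0 0
1 0 1 1 1
1 0 1 1 0
1 0 1 0 1

After press 2 at (2,0):
0 1 1 1 1
0 0 1 0 0
0 1 1 1 1
0 0 1 1 0
1 0 1 0 1

After press 3 at (1,2):
0 1 0 1 1
0 1 0 1 0
0 1 0 1 1
0 0 1 1 0
1 0 1 0 1

After press 4 at (0,2):
0 0 1 0 1
0 1 1 1 0
0 1 0 1 1
0 0 1 1 0
1 0 1 0 1

After press 5 at (1,0):
1 0 1 0 1
1 0 1 1 0
1 1 0 1 1
0 0 1 1 0
1 0 1 0 1

After press 6 at (3,4):
1 0 1 0 1
1 0 1 1 0
1 1 0 1 0
0 0 1 0 1
1 0 1 0 0

Lights still on: 13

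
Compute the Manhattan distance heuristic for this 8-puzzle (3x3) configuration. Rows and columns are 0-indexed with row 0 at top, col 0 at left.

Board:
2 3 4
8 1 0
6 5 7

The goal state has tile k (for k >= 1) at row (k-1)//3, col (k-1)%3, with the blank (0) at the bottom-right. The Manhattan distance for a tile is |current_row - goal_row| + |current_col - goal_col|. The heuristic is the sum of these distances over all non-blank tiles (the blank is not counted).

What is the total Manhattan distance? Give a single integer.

Tile 2: at (0,0), goal (0,1), distance |0-0|+|0-1| = 1
Tile 3: at (0,1), goal (0,2), distance |0-0|+|1-2| = 1
Tile 4: at (0,2), goal (1,0), distance |0-1|+|2-0| = 3
Tile 8: at (1,0), goal (2,1), distance |1-2|+|0-1| = 2
Tile 1: at (1,1), goal (0,0), distance |1-0|+|1-0| = 2
Tile 6: at (2,0), goal (1,2), distance |2-1|+|0-2| = 3
Tile 5: at (2,1), goal (1,1), distance |2-1|+|1-1| = 1
Tile 7: at (2,2), goal (2,0), distance |2-2|+|2-0| = 2
Sum: 1 + 1 + 3 + 2 + 2 + 3 + 1 + 2 = 15

Answer: 15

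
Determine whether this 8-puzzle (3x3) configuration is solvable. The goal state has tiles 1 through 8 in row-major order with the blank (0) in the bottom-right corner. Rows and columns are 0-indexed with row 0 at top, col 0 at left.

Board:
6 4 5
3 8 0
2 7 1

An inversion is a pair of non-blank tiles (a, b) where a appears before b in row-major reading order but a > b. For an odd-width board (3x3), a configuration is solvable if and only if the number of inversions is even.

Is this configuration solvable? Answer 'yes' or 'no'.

Inversions (pairs i<j in row-major order where tile[i] > tile[j] > 0): 18
18 is even, so the puzzle is solvable.

Answer: yes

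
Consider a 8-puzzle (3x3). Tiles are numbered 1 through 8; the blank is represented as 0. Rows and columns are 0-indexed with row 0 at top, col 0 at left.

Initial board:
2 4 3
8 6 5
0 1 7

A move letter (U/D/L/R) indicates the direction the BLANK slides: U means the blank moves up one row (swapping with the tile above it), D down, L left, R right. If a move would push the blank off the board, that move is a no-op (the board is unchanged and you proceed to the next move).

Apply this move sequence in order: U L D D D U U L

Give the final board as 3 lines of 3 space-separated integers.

After move 1 (U):
2 4 3
0 6 5
8 1 7

After move 2 (L):
2 4 3
0 6 5
8 1 7

After move 3 (D):
2 4 3
8 6 5
0 1 7

After move 4 (D):
2 4 3
8 6 5
0 1 7

After move 5 (D):
2 4 3
8 6 5
0 1 7

After move 6 (U):
2 4 3
0 6 5
8 1 7

After move 7 (U):
0 4 3
2 6 5
8 1 7

After move 8 (L):
0 4 3
2 6 5
8 1 7

Answer: 0 4 3
2 6 5
8 1 7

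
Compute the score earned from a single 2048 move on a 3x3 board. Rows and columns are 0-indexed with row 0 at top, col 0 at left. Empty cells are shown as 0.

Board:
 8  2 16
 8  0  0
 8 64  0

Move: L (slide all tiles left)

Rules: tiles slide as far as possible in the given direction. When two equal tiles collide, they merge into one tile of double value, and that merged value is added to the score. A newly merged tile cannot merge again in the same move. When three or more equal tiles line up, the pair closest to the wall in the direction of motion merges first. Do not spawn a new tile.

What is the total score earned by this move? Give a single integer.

Slide left:
row 0: [8, 2, 16] -> [8, 2, 16]  score +0 (running 0)
row 1: [8, 0, 0] -> [8, 0, 0]  score +0 (running 0)
row 2: [8, 64, 0] -> [8, 64, 0]  score +0 (running 0)
Board after move:
 8  2 16
 8  0  0
 8 64  0

Answer: 0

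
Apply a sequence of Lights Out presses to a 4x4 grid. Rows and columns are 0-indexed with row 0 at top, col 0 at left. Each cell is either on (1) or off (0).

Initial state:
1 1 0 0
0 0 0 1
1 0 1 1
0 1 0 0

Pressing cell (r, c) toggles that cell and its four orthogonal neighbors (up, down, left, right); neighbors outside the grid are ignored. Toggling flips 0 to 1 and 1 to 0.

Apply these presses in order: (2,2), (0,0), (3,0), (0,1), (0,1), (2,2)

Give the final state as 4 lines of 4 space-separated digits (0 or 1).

Answer: 0 0 0 0
1 0 0 1
0 0 1 1
1 0 0 0

Derivation:
After press 1 at (2,2):
1 1 0 0
0 0 1 1
1 1 0 0
0 1 1 0

After press 2 at (0,0):
0 0 0 0
1 0 1 1
1 1 0 0
0 1 1 0

After press 3 at (3,0):
0 0 0 0
1 0 1 1
0 1 0 0
1 0 1 0

After press 4 at (0,1):
1 1 1 0
1 1 1 1
0 1 0 0
1 0 1 0

After press 5 at (0,1):
0 0 0 0
1 0 1 1
0 1 0 0
1 0 1 0

After press 6 at (2,2):
0 0 0 0
1 0 0 1
0 0 1 1
1 0 0 0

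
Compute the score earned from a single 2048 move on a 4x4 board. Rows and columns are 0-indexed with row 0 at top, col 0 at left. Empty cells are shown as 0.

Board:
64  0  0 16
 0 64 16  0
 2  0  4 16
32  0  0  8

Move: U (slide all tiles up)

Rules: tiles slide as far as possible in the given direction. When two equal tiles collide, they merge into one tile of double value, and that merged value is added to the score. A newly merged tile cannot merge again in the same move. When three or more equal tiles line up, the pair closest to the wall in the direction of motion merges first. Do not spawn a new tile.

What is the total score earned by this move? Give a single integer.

Slide up:
col 0: [64, 0, 2, 32] -> [64, 2, 32, 0]  score +0 (running 0)
col 1: [0, 64, 0, 0] -> [64, 0, 0, 0]  score +0 (running 0)
col 2: [0, 16, 4, 0] -> [16, 4, 0, 0]  score +0 (running 0)
col 3: [16, 0, 16, 8] -> [32, 8, 0, 0]  score +32 (running 32)
Board after move:
64 64 16 32
 2  0  4  8
32  0  0  0
 0  0  0  0

Answer: 32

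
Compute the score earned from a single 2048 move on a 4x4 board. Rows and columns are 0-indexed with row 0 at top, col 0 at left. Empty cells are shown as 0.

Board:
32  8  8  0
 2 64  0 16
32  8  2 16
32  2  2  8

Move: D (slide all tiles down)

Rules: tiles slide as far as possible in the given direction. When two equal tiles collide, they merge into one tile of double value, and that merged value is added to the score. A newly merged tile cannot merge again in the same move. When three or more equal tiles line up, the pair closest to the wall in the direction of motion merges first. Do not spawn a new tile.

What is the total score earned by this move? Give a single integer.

Slide down:
col 0: [32, 2, 32, 32] -> [0, 32, 2, 64]  score +64 (running 64)
col 1: [8, 64, 8, 2] -> [8, 64, 8, 2]  score +0 (running 64)
col 2: [8, 0, 2, 2] -> [0, 0, 8, 4]  score +4 (running 68)
col 3: [0, 16, 16, 8] -> [0, 0, 32, 8]  score +32 (running 100)
Board after move:
 0  8  0  0
32 64  0  0
 2  8  8 32
64  2  4  8

Answer: 100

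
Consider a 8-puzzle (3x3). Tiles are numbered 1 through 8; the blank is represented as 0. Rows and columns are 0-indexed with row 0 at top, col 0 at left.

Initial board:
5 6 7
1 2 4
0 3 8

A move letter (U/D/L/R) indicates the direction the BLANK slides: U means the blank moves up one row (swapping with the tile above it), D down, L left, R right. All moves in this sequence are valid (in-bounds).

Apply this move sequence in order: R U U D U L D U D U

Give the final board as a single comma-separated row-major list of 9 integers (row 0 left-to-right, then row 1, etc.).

Answer: 0, 5, 7, 1, 6, 4, 3, 2, 8

Derivation:
After move 1 (R):
5 6 7
1 2 4
3 0 8

After move 2 (U):
5 6 7
1 0 4
3 2 8

After move 3 (U):
5 0 7
1 6 4
3 2 8

After move 4 (D):
5 6 7
1 0 4
3 2 8

After move 5 (U):
5 0 7
1 6 4
3 2 8

After move 6 (L):
0 5 7
1 6 4
3 2 8

After move 7 (D):
1 5 7
0 6 4
3 2 8

After move 8 (U):
0 5 7
1 6 4
3 2 8

After move 9 (D):
1 5 7
0 6 4
3 2 8

After move 10 (U):
0 5 7
1 6 4
3 2 8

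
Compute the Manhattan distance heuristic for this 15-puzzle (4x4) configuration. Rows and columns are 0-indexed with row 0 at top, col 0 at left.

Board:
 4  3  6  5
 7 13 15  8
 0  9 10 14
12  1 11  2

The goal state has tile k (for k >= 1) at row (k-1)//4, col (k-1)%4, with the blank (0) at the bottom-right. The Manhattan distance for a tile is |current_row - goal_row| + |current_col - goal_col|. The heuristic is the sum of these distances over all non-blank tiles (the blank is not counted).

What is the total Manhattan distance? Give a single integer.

Answer: 36

Derivation:
Tile 4: at (0,0), goal (0,3), distance |0-0|+|0-3| = 3
Tile 3: at (0,1), goal (0,2), distance |0-0|+|1-2| = 1
Tile 6: at (0,2), goal (1,1), distance |0-1|+|2-1| = 2
Tile 5: at (0,3), goal (1,0), distance |0-1|+|3-0| = 4
Tile 7: at (1,0), goal (1,2), distance |1-1|+|0-2| = 2
Tile 13: at (1,1), goal (3,0), distance |1-3|+|1-0| = 3
Tile 15: at (1,2), goal (3,2), distance |1-3|+|2-2| = 2
Tile 8: at (1,3), goal (1,3), distance |1-1|+|3-3| = 0
Tile 9: at (2,1), goal (2,0), distance |2-2|+|1-0| = 1
Tile 10: at (2,2), goal (2,1), distance |2-2|+|2-1| = 1
Tile 14: at (2,3), goal (3,1), distance |2-3|+|3-1| = 3
Tile 12: at (3,0), goal (2,3), distance |3-2|+|0-3| = 4
Tile 1: at (3,1), goal (0,0), distance |3-0|+|1-0| = 4
Tile 11: at (3,2), goal (2,2), distance |3-2|+|2-2| = 1
Tile 2: at (3,3), goal (0,1), distance |3-0|+|3-1| = 5
Sum: 3 + 1 + 2 + 4 + 2 + 3 + 2 + 0 + 1 + 1 + 3 + 4 + 4 + 1 + 5 = 36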